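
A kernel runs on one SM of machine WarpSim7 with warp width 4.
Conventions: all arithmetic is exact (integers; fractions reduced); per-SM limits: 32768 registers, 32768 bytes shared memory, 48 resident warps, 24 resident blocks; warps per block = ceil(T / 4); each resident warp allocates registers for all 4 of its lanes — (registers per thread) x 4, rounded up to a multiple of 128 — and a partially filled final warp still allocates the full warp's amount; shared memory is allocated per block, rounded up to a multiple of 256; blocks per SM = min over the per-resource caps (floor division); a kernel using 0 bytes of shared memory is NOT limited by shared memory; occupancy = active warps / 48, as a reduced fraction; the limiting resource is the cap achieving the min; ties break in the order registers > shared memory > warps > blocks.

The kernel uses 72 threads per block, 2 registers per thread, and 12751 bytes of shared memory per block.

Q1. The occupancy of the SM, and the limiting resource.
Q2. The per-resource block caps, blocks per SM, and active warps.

Answer: occupancy 3/4, limited by shared memory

registers: 14 blocks
shared memory: 2 blocks
warps: 2 blocks
blocks: 24 blocks

Answer: 2 blocks, 36 active warps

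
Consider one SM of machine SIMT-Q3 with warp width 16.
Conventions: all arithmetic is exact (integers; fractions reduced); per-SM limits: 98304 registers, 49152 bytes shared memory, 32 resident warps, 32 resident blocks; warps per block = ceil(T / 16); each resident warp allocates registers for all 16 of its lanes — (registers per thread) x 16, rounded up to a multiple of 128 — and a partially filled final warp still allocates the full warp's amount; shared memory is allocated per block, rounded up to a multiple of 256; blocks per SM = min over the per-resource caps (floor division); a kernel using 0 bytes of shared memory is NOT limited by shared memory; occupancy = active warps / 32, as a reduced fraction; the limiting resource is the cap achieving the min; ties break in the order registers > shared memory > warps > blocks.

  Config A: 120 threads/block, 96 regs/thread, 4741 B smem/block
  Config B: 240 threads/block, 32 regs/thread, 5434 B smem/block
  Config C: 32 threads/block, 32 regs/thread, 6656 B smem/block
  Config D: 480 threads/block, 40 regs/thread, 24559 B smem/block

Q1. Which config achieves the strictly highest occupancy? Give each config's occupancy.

occupancies: A 1, B 15/16, C 7/16, D 15/16

Answer: A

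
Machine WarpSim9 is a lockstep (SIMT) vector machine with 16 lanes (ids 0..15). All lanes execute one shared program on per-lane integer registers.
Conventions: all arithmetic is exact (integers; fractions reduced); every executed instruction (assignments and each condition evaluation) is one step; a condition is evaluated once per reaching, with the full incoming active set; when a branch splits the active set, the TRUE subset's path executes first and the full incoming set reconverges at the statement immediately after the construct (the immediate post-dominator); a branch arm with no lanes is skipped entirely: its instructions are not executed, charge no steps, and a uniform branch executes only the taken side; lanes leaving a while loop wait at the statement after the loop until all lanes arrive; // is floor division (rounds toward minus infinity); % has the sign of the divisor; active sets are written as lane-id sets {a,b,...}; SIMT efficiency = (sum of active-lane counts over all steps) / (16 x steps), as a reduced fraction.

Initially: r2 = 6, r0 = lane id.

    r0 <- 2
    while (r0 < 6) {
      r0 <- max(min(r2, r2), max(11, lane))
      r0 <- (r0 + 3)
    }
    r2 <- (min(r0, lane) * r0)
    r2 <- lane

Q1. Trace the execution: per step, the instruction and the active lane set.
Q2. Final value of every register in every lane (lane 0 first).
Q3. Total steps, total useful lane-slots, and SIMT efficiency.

step 0: r0 <- 2                      {0,1,2,3,4,5,6,7,8,9,10,11,12,13,14,15}
step 1: eval (r0 < 6)                {0,1,2,3,4,5,6,7,8,9,10,11,12,13,14,15}
step 2: r0 <- max(min(r2, r2), max(11, lane)) {0,1,2,3,4,5,6,7,8,9,10,11,12,13,14,15}
step 3: r0 <- (r0 + 3)               {0,1,2,3,4,5,6,7,8,9,10,11,12,13,14,15}
step 4: eval (r0 < 6)                {0,1,2,3,4,5,6,7,8,9,10,11,12,13,14,15}
step 5: r2 <- (min(r0, lane) * r0)   {0,1,2,3,4,5,6,7,8,9,10,11,12,13,14,15}
step 6: r2 <- lane                   {0,1,2,3,4,5,6,7,8,9,10,11,12,13,14,15}

Answer: 7 steps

r2: 0,1,2,3,4,5,6,7,8,9,10,11,12,13,14,15
r0: 14,14,14,14,14,14,14,14,14,14,14,14,15,16,17,18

steps = 7; useful = 112; efficiency = 112/112 = 1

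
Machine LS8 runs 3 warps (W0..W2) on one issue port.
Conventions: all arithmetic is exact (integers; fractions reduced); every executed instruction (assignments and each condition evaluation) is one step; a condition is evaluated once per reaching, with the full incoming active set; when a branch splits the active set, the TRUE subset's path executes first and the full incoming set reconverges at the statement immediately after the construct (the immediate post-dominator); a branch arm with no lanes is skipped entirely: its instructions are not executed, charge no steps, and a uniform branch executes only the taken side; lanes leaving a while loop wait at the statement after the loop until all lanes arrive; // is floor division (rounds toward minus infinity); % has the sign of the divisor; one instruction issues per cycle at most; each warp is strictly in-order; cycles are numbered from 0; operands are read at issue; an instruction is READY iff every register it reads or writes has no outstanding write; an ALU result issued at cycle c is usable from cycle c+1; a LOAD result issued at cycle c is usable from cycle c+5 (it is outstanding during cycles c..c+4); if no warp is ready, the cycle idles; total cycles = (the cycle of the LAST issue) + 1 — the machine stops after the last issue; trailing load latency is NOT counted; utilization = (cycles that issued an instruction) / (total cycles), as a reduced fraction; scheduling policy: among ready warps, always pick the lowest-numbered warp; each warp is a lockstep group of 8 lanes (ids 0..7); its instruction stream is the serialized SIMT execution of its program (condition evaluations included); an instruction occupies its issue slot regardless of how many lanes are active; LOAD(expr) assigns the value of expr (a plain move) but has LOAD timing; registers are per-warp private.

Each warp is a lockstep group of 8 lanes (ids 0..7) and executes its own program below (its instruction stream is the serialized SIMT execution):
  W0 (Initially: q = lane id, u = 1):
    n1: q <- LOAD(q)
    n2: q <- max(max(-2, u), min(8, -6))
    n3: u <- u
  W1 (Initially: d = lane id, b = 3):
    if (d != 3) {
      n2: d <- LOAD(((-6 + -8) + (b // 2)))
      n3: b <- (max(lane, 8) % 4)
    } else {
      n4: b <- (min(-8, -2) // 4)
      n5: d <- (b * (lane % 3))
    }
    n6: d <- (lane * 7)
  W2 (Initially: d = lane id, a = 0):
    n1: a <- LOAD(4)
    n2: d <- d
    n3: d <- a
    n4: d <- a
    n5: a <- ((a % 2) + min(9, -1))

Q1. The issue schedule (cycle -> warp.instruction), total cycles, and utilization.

cycle 0: W0.I0
cycle 1: W1.I0
cycle 2: W1.I1
cycle 3: W1.I2
cycle 4: W1.I3
cycle 5: W0.I1
cycle 6: W0.I2
cycle 7: W1.I4
cycle 8: W1.I5
cycle 9: W2.I0
cycle 10: W2.I1
cycle 11: idle
cycle 12: idle
cycle 13: idle
cycle 14: W2.I2
cycle 15: W2.I3
cycle 16: W2.I4

Answer: 17 cycles, utilization 14/17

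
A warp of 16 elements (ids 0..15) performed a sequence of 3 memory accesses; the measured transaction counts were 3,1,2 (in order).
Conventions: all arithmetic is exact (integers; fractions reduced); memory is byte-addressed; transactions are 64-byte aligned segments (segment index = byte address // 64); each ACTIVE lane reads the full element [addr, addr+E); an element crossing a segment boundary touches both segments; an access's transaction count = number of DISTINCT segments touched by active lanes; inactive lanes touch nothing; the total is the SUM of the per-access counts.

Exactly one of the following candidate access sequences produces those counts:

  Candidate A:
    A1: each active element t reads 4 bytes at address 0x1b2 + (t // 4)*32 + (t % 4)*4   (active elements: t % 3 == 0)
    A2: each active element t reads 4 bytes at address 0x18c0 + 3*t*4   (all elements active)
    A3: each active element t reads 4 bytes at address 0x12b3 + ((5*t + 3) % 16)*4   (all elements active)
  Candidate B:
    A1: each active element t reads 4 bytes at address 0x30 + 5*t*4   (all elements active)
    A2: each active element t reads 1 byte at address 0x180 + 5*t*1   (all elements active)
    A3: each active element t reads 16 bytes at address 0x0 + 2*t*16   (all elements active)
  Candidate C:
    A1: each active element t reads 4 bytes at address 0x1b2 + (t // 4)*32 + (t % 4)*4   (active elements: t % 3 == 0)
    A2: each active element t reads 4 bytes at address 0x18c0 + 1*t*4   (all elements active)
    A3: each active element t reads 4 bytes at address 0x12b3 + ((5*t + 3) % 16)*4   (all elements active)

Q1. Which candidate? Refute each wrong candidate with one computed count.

A: A2 gives 3 transactions, not 1
B: A1 gives 6 transactions, not 3
C: all counts match (3,1,2)

Answer: C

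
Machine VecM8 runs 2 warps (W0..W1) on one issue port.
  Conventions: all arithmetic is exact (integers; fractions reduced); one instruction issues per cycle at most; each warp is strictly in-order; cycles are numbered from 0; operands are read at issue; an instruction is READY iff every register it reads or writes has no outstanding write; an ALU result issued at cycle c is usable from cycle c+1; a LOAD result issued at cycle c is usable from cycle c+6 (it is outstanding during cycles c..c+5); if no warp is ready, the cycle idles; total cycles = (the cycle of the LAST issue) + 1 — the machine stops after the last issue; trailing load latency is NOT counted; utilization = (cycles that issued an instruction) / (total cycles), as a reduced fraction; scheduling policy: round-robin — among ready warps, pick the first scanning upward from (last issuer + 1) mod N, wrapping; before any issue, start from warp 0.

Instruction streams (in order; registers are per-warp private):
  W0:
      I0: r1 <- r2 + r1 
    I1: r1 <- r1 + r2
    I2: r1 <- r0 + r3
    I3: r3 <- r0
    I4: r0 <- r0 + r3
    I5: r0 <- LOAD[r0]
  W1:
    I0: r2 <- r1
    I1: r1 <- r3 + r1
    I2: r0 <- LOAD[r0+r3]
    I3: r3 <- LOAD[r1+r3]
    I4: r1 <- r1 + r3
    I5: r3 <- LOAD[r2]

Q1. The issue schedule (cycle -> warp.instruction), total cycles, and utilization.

cycle 0: W0.I0
cycle 1: W1.I0
cycle 2: W0.I1
cycle 3: W1.I1
cycle 4: W0.I2
cycle 5: W1.I2
cycle 6: W0.I3
cycle 7: W1.I3
cycle 8: W0.I4
cycle 9: W0.I5
cycle 10: idle
cycle 11: idle
cycle 12: idle
cycle 13: W1.I4
cycle 14: W1.I5

Answer: 15 cycles, utilization 4/5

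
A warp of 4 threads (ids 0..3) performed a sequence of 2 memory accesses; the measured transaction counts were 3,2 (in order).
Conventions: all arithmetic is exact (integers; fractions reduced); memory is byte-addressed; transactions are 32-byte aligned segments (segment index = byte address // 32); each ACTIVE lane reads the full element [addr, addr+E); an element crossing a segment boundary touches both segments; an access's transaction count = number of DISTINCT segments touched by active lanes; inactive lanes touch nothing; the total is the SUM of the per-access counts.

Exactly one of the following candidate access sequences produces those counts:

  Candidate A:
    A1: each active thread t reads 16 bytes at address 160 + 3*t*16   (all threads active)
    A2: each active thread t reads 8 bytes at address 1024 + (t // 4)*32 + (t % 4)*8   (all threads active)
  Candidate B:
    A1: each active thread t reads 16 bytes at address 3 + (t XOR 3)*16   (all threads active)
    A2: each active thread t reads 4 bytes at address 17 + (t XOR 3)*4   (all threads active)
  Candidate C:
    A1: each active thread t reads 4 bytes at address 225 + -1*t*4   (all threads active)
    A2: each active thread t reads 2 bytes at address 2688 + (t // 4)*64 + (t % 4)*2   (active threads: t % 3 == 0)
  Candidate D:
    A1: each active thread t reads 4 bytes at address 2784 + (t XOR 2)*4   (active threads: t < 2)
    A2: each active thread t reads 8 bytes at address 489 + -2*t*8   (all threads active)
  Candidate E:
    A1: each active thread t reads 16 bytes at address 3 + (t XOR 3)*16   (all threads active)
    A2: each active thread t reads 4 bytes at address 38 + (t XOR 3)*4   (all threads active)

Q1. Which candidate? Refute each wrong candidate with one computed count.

A: A1 gives 4 transactions, not 3
C: A1 gives 2 transactions, not 3
D: A1 gives 1 transaction, not 3
E: A2 gives 1 transaction, not 2
B: all counts match (3,2)

Answer: B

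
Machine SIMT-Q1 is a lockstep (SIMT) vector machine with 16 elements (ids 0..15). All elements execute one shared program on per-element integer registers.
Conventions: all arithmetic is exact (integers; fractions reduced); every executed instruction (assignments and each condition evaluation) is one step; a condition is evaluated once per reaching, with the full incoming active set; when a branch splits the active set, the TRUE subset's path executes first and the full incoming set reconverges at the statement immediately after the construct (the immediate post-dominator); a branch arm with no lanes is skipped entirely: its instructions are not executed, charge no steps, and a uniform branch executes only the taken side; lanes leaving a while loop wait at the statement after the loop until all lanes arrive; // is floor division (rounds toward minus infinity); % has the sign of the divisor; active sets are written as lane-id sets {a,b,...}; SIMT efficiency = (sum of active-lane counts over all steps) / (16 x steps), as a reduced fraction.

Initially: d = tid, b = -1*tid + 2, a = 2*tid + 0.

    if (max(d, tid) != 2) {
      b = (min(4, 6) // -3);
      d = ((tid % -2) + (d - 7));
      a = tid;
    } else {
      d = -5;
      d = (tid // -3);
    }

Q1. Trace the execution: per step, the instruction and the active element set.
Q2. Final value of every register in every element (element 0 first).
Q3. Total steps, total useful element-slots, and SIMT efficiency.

step 0: eval (max(d, tid) != 2)      {0,1,2,3,4,5,6,7,8,9,10,11,12,13,14,15}
step 1: b <- (min(4, 6) // -3)       {0,1,3,4,5,6,7,8,9,10,11,12,13,14,15}
step 2: d <- ((tid % -2) + (d - 7))  {0,1,3,4,5,6,7,8,9,10,11,12,13,14,15}
step 3: a <- tid                     {0,1,3,4,5,6,7,8,9,10,11,12,13,14,15}
step 4: d <- -5                      {2}
step 5: d <- (tid // -3)             {2}

Answer: 6 steps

d: -7,-7,-1,-5,-3,-3,-1,-1,1,1,3,3,5,5,7,7
b: -2,-2,0,-2,-2,-2,-2,-2,-2,-2,-2,-2,-2,-2,-2,-2
a: 0,1,4,3,4,5,6,7,8,9,10,11,12,13,14,15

steps = 6; useful = 63; efficiency = 63/96 = 21/32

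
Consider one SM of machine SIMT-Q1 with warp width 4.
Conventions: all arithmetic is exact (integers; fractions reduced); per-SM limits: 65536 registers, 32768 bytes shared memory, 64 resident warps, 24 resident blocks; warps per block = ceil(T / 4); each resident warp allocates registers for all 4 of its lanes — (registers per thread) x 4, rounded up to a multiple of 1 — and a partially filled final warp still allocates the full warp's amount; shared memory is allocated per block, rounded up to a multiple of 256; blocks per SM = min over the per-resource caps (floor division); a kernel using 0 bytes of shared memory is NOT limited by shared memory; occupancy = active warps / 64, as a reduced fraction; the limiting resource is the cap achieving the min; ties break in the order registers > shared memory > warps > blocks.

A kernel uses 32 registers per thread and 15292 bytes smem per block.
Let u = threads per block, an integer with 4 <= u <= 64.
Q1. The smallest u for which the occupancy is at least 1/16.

Answer: u = 5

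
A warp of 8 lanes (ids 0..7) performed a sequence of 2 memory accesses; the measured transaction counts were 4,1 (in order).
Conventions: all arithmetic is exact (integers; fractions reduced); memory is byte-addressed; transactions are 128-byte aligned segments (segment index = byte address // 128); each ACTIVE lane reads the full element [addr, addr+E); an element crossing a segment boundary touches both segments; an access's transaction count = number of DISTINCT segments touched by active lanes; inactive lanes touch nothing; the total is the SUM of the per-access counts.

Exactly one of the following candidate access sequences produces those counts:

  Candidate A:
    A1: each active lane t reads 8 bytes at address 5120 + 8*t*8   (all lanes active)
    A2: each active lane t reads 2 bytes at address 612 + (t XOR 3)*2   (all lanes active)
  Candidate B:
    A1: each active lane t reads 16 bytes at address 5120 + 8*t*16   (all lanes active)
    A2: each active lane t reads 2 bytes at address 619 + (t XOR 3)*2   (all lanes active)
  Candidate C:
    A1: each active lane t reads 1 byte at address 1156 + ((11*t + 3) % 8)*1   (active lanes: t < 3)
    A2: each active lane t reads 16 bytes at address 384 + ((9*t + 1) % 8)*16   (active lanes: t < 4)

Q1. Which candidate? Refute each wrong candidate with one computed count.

B: A1 gives 8 transactions, not 4
C: A1 gives 1 transaction, not 4
A: all counts match (4,1)

Answer: A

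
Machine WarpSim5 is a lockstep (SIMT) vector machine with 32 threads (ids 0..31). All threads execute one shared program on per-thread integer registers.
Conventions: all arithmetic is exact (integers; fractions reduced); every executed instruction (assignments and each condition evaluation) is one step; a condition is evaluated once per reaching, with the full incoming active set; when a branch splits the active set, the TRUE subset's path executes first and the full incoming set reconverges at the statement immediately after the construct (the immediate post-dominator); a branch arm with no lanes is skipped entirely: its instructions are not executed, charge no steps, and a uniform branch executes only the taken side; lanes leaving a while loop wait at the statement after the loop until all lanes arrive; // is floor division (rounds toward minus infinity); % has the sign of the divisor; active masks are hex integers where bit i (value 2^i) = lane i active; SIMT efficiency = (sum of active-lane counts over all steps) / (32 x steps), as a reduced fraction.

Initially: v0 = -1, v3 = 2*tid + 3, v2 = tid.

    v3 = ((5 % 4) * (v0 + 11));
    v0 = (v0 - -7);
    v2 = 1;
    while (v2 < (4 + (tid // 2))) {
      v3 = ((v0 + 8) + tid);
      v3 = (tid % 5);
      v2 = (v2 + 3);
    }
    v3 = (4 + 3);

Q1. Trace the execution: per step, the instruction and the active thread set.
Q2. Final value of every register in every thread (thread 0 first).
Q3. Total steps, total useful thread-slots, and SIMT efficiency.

step 0: v3 <- ((5 % 4) * (v0 + 11))  0xffffffff
step 1: v0 <- (v0 - -7)              0xffffffff
step 2: v2 <- 1                      0xffffffff
step 3: eval (v2 < (4 + (tid // 2))) 0xffffffff
step 4: v3 <- ((v0 + 8) + tid)       0xffffffff
step 5: v3 <- (tid % 5)              0xffffffff
step 6: v2 <- (v2 + 3)               0xffffffff
step 7: eval (v2 < (4 + (tid // 2))) 0xffffffff
step 8: v3 <- ((v0 + 8) + tid)       0xfffffffc
step 9: v3 <- (tid % 5)              0xfffffffc
step 10: v2 <- (v2 + 3)               0xfffffffc
step 11: eval (v2 < (4 + (tid // 2))) 0xfffffffc
step 12: v3 <- ((v0 + 8) + tid)       0xffffff00
step 13: v3 <- (tid % 5)              0xffffff00
step 14: v2 <- (v2 + 3)               0xffffff00
step 15: eval (v2 < (4 + (tid // 2))) 0xffffff00
step 16: v3 <- ((v0 + 8) + tid)       0xffffc000
step 17: v3 <- (tid % 5)              0xffffc000
step 18: v2 <- (v2 + 3)               0xffffc000
step 19: eval (v2 < (4 + (tid // 2))) 0xffffc000
step 20: v3 <- ((v0 + 8) + tid)       0xfff00000
step 21: v3 <- (tid % 5)              0xfff00000
step 22: v2 <- (v2 + 3)               0xfff00000
step 23: eval (v2 < (4 + (tid // 2))) 0xfff00000
step 24: v3 <- ((v0 + 8) + tid)       0xfc000000
step 25: v3 <- (tid % 5)              0xfc000000
step 26: v2 <- (v2 + 3)               0xfc000000
step 27: eval (v2 < (4 + (tid // 2))) 0xfc000000
step 28: v3 <- (4 + 3)                0xffffffff

Answer: 29 steps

v0: 6,6,6,6,6,6,6,6,6,6,6,6,6,6,6,6,6,6,6,6,6,6,6,6,6,6,6,6,6,6,6,6
v3: 7,7,7,7,7,7,7,7,7,7,7,7,7,7,7,7,7,7,7,7,7,7,7,7,7,7,7,7,7,7,7,7
v2: 4,4,7,7,7,7,7,7,10,10,10,10,10,10,13,13,13,13,13,13,16,16,16,16,16,16,19,19,19,19,19,19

steps = 29; useful = 648; efficiency = 648/928 = 81/116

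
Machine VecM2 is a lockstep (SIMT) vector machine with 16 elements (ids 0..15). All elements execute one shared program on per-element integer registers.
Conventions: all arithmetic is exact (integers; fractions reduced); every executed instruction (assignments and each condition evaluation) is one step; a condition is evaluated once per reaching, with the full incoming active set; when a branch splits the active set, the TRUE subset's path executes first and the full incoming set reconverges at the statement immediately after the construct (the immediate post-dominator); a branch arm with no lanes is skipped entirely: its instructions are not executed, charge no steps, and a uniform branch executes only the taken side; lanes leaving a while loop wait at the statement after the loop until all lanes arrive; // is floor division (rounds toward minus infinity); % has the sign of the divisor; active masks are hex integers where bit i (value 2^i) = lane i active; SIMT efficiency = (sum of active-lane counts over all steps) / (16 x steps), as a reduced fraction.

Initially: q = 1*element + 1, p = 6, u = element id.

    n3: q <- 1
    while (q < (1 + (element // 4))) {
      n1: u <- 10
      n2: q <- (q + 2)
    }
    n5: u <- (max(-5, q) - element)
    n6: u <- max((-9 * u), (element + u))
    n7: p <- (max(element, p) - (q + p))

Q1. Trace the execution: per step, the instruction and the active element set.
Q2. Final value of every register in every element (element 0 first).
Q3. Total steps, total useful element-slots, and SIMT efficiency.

step 0: q <- 1                       0xffff
step 1: eval (q < (1 + (element // 4))) 0xffff
step 2: u <- 10                      0xfff0
step 3: q <- (q + 2)                 0xfff0
step 4: eval (q < (1 + (element // 4))) 0xfff0
step 5: u <- 10                      0xf000
step 6: q <- (q + 2)                 0xf000
step 7: eval (q < (1 + (element // 4))) 0xf000
step 8: u <- (max(-5, q) - element)  0xffff
step 9: u <- max((-9 * u), (element + u)) 0xffff
step 10: p <- (max(element, p) - (q + p)) 0xffff

Answer: 11 steps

q: 1,1,1,1,3,3,3,3,3,3,3,3,5,5,5,5
p: -1,-1,-1,-1,-3,-3,-3,-2,-1,0,1,2,1,2,3,4
u: 1,1,9,18,9,18,27,36,45,54,63,72,63,72,81,90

steps = 11; useful = 128; efficiency = 128/176 = 8/11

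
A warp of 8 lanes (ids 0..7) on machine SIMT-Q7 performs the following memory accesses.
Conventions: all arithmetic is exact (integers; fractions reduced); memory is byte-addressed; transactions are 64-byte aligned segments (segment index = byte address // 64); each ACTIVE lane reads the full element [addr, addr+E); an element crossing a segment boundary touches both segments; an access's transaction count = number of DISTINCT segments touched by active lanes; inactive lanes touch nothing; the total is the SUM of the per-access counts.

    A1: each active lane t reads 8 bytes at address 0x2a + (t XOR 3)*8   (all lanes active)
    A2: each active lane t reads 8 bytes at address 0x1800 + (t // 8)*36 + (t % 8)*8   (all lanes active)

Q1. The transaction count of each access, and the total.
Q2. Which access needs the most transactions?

A1: 2 transactions
A2: 1 transaction

Answer: 2,1; total 3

Answer: A1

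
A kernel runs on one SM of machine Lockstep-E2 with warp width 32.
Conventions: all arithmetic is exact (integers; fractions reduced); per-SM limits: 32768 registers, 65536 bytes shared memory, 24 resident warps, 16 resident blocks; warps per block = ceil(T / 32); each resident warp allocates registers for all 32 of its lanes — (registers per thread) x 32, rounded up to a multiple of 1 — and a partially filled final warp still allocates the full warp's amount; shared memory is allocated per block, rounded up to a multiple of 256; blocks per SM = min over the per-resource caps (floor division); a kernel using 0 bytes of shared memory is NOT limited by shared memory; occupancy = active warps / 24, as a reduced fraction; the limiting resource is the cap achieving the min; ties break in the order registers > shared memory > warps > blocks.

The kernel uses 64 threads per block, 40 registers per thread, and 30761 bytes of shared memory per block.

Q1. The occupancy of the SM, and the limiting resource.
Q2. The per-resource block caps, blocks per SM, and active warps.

Answer: occupancy 1/6, limited by shared memory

registers: 12 blocks
shared memory: 2 blocks
warps: 12 blocks
blocks: 16 blocks

Answer: 2 blocks, 4 active warps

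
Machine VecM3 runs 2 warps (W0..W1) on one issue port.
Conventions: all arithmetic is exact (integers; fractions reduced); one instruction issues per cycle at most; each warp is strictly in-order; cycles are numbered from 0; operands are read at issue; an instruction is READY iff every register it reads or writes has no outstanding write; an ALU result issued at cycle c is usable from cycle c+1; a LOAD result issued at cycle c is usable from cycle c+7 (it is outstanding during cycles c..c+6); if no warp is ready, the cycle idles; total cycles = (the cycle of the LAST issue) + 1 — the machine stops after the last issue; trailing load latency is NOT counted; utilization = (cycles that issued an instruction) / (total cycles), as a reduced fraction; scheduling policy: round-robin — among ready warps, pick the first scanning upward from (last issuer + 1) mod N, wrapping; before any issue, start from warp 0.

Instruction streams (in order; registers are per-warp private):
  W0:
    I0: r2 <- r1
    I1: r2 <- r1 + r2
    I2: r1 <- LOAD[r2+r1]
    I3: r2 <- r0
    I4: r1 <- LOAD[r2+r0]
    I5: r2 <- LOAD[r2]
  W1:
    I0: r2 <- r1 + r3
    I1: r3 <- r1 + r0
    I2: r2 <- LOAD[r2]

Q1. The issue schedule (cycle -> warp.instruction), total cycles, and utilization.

cycle 0: W0.I0
cycle 1: W1.I0
cycle 2: W0.I1
cycle 3: W1.I1
cycle 4: W0.I2
cycle 5: W1.I2
cycle 6: W0.I3
cycle 7: idle
cycle 8: idle
cycle 9: idle
cycle 10: idle
cycle 11: W0.I4
cycle 12: W0.I5

Answer: 13 cycles, utilization 9/13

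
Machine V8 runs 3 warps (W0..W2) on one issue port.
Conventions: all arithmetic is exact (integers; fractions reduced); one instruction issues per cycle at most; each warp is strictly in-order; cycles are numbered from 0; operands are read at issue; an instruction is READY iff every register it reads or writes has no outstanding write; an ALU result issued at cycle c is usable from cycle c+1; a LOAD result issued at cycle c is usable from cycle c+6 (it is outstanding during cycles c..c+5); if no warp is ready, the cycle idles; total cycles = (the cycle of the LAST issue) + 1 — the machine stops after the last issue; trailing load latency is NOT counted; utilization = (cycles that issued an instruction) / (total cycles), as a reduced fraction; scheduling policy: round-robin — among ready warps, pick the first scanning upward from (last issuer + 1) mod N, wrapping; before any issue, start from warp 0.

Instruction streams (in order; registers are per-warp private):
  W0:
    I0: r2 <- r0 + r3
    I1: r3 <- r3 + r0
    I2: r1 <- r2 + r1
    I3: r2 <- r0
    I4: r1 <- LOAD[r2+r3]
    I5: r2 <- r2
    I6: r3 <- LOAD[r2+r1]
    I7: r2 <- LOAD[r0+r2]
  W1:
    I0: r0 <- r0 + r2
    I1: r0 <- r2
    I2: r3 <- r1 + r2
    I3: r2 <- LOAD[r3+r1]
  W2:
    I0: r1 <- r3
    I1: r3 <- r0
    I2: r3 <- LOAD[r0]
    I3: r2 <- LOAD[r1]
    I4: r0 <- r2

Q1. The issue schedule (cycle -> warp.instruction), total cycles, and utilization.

cycle 0: W0.I0
cycle 1: W1.I0
cycle 2: W2.I0
cycle 3: W0.I1
cycle 4: W1.I1
cycle 5: W2.I1
cycle 6: W0.I2
cycle 7: W1.I2
cycle 8: W2.I2
cycle 9: W0.I3
cycle 10: W1.I3
cycle 11: W2.I3
cycle 12: W0.I4
cycle 13: W0.I5
cycle 14: idle
cycle 15: idle
cycle 16: idle
cycle 17: W2.I4
cycle 18: W0.I6
cycle 19: W0.I7

Answer: 20 cycles, utilization 17/20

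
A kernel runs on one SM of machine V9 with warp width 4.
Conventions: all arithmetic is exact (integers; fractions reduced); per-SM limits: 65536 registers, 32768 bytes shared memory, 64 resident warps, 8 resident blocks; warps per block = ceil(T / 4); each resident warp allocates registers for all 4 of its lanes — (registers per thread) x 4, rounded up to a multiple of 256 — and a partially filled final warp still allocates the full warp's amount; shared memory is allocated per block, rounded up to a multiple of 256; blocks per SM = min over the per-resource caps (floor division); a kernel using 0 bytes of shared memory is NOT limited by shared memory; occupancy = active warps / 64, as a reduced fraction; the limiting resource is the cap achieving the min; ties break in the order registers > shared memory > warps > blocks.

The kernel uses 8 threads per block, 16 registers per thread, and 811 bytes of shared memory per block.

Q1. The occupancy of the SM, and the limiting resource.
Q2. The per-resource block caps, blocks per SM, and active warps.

Answer: occupancy 1/4, limited by blocks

registers: 128 blocks
shared memory: 32 blocks
warps: 32 blocks
blocks: 8 blocks

Answer: 8 blocks, 16 active warps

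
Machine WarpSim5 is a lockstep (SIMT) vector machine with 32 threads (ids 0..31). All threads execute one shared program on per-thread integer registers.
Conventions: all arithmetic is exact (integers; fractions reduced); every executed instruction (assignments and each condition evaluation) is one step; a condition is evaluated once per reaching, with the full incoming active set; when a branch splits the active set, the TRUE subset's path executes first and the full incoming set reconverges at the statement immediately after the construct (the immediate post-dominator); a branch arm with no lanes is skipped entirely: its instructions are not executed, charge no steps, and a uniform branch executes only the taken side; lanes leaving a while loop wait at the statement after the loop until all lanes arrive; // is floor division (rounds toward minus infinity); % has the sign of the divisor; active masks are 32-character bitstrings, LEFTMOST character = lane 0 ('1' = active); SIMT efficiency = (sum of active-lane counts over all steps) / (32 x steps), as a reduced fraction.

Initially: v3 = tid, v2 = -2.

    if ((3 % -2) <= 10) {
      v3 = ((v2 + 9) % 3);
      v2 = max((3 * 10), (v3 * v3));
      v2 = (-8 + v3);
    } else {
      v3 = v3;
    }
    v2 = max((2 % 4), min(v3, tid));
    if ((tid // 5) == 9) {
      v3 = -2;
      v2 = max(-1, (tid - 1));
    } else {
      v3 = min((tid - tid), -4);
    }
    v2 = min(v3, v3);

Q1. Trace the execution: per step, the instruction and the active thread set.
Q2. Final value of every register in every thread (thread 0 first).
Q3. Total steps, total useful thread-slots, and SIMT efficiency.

step 0: eval ((3 % -2) <= 10)        11111111111111111111111111111111
step 1: v3 <- ((v2 + 9) % 3)         11111111111111111111111111111111
step 2: v2 <- max((3 * 10), (v3 * v3)) 11111111111111111111111111111111
step 3: v2 <- (-8 + v3)              11111111111111111111111111111111
step 4: v2 <- max((2 % 4), min(v3, tid)) 11111111111111111111111111111111
step 5: eval ((tid // 5) == 9)       11111111111111111111111111111111
step 6: v3 <- min((tid - tid), -4)   11111111111111111111111111111111
step 7: v2 <- min(v3, v3)            11111111111111111111111111111111

Answer: 8 steps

v3: -4,-4,-4,-4,-4,-4,-4,-4,-4,-4,-4,-4,-4,-4,-4,-4,-4,-4,-4,-4,-4,-4,-4,-4,-4,-4,-4,-4,-4,-4,-4,-4
v2: -4,-4,-4,-4,-4,-4,-4,-4,-4,-4,-4,-4,-4,-4,-4,-4,-4,-4,-4,-4,-4,-4,-4,-4,-4,-4,-4,-4,-4,-4,-4,-4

steps = 8; useful = 256; efficiency = 256/256 = 1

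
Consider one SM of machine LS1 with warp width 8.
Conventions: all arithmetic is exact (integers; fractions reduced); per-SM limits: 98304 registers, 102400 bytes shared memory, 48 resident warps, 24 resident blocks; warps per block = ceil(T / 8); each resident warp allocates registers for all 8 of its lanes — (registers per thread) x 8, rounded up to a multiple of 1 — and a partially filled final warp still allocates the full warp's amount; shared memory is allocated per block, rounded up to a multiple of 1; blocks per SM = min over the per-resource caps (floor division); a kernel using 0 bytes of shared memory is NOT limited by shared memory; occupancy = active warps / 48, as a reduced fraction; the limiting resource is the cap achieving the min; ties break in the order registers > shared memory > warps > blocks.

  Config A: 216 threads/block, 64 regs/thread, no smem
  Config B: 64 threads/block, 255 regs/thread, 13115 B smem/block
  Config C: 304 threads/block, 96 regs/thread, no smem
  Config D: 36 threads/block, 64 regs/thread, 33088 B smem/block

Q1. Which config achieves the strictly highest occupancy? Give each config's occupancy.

occupancies: A 9/16, B 1, C 19/24, D 5/16

Answer: B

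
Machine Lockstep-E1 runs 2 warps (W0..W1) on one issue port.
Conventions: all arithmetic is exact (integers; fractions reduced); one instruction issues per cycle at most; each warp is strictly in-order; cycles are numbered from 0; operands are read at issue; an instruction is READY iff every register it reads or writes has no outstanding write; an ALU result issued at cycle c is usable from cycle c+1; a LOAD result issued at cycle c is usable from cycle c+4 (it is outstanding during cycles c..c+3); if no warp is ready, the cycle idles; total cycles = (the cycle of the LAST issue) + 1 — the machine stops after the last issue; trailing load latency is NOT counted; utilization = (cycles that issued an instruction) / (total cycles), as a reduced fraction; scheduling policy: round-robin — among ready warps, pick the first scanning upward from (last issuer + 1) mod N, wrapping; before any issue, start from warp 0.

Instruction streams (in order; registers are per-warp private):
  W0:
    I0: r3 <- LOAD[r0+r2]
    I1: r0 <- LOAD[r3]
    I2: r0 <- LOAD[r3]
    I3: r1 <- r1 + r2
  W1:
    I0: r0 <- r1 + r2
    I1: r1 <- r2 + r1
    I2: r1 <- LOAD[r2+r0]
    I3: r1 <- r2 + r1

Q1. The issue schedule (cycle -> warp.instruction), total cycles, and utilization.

cycle 0: W0.I0
cycle 1: W1.I0
cycle 2: W1.I1
cycle 3: W1.I2
cycle 4: W0.I1
cycle 5: idle
cycle 6: idle
cycle 7: W1.I3
cycle 8: W0.I2
cycle 9: W0.I3

Answer: 10 cycles, utilization 4/5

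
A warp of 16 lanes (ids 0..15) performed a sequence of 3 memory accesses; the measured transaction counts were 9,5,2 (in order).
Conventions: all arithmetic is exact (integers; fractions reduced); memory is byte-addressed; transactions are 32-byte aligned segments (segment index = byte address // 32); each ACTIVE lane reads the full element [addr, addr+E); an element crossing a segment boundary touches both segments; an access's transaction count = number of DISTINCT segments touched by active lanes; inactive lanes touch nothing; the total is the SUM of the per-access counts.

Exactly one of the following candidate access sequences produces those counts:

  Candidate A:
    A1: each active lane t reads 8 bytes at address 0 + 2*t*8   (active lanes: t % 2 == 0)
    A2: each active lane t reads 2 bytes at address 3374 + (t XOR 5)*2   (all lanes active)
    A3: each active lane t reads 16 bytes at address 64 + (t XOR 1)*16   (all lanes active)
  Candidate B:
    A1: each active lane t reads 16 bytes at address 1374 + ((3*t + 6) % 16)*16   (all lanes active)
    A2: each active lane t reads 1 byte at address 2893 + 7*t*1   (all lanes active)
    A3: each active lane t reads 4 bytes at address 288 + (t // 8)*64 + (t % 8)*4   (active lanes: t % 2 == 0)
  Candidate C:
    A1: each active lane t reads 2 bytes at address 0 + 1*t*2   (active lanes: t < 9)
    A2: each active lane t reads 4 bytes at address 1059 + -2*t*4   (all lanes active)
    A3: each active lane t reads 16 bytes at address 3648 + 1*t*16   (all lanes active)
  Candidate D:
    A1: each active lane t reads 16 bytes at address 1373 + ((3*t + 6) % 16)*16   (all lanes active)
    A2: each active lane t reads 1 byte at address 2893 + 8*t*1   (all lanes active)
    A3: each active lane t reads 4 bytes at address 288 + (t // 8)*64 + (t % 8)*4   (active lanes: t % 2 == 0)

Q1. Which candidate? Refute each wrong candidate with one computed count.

A: A1 gives 8 transactions, not 9
B: A2 gives 4 transactions, not 5
C: A1 gives 1 transaction, not 9
D: all counts match (9,5,2)

Answer: D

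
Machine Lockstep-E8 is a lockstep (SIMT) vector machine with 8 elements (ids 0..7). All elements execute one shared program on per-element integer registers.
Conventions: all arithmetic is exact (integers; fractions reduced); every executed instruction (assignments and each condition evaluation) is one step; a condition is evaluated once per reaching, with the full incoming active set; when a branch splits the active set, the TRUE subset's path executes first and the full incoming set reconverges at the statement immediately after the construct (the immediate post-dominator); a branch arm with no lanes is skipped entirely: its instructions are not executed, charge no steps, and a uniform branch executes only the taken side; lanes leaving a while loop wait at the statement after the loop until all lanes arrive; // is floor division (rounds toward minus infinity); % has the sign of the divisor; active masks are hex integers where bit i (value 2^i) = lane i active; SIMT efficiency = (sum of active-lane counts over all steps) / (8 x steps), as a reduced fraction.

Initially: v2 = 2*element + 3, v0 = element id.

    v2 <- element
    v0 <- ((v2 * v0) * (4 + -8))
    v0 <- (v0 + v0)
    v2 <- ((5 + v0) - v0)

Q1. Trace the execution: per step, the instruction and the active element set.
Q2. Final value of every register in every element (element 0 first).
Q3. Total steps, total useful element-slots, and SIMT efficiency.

step 0: v2 <- element                0xff
step 1: v0 <- ((v2 * v0) * (4 + -8)) 0xff
step 2: v0 <- (v0 + v0)              0xff
step 3: v2 <- ((5 + v0) - v0)        0xff

Answer: 4 steps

v2: 5,5,5,5,5,5,5,5
v0: 0,-8,-32,-72,-128,-200,-288,-392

steps = 4; useful = 32; efficiency = 32/32 = 1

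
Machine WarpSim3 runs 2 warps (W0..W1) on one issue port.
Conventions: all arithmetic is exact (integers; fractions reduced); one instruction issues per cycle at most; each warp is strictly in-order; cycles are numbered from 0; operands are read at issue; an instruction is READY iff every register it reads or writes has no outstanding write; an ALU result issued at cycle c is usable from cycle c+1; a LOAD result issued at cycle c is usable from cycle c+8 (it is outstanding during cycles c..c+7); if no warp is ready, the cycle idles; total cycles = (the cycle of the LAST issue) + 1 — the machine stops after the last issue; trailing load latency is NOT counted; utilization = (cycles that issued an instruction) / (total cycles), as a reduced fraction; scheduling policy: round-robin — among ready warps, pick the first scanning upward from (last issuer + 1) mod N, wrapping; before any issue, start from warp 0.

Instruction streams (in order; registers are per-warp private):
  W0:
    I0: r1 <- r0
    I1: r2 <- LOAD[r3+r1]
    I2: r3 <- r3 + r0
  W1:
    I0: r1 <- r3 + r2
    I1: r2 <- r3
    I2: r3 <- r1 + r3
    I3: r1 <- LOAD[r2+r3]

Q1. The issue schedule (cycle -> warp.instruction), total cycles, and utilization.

cycle 0: W0.I0
cycle 1: W1.I0
cycle 2: W0.I1
cycle 3: W1.I1
cycle 4: W0.I2
cycle 5: W1.I2
cycle 6: W1.I3

Answer: 7 cycles, utilization 1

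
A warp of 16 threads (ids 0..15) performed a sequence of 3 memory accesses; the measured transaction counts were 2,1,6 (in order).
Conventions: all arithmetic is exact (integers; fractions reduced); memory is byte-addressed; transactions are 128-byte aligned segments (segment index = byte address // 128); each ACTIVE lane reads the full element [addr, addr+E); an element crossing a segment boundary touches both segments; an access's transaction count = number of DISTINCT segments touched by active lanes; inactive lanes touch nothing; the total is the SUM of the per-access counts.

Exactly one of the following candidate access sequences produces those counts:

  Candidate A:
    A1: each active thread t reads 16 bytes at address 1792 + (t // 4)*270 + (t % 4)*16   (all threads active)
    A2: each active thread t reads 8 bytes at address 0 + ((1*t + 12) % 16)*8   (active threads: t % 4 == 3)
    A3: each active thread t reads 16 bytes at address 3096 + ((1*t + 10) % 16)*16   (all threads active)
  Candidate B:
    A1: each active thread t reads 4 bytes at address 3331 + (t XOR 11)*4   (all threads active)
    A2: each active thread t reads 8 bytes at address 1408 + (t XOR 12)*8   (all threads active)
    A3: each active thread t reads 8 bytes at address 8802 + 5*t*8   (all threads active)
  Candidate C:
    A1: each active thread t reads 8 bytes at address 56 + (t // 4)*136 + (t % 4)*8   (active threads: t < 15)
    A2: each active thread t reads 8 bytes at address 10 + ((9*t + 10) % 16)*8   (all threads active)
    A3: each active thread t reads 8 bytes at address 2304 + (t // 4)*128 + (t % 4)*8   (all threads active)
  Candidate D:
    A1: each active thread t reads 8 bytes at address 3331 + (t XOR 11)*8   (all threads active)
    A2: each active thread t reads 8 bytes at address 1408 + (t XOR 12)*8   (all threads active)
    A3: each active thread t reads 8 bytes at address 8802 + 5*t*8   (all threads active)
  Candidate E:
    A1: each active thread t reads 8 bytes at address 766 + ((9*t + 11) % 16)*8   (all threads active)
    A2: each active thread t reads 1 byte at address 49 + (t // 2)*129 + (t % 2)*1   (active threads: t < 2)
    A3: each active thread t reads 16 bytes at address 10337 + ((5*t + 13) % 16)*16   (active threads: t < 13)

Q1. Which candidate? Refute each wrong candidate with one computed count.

A: A1 gives 4 transactions, not 2
B: A1 gives 1 transaction, not 2
C: A1 gives 4 transactions, not 2
E: A3 gives 3 transactions, not 6
D: all counts match (2,1,6)

Answer: D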